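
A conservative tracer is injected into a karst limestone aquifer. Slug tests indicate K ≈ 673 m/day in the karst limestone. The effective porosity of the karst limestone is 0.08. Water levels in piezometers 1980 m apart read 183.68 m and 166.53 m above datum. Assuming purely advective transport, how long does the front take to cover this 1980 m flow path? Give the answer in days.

Hydraulic gradient i = (183.68 − 166.53) / 1980 = 17.15 / 1980 = 0.008662.
Darcy flux q = K · i = 673.0 × 0.008662 = 5.829 m/day.
Seepage velocity v = q / n_e = 5.829 / 0.08 = 72.87 m/day.
Travel time t = L / v = 1980 / 72.87 = 27.17 days.

27.2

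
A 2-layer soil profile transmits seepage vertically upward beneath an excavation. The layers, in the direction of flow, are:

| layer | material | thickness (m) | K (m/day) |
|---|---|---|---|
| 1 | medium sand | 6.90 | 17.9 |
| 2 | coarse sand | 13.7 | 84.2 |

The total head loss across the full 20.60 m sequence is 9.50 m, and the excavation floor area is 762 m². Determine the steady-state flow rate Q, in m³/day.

Flow is perpendicular to layering, so the layers act in series and the equivalent K is the thickness-weighted harmonic mean.
Total thickness L = 6.90 + 13.7 = 20.60 m.
Σ(b_i/K_i) = 6.90/17.9 + 13.7/84.2 = 0.5482 d.
K_eq = L / Σ(b_i/K_i) = 20.60 / 0.5482 = 37.58 m/day.
Q = K_eq · A · (Δh/L) = 37.58 × 762 × (9.50/20.60) = 13205 m³/day.

13200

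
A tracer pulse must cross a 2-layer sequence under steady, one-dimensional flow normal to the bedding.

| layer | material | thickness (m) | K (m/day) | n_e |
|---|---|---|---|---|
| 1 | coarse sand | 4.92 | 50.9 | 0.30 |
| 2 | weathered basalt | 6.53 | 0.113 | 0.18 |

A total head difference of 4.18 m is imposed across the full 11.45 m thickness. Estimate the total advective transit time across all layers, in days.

With flow normal to the layers, continuity requires the same specific discharge q through every layer.
Σ(b_i/K_i) = 4.92/50.9 + 6.53/0.113 = 57.88 d.
q = Δh / Σ(b_i/K_i) = 4.18 / 57.88 = 0.07221 m/day.
In each layer the seepage velocity is v_i = q/n_i, so the layer transit time is t_i = b_i·n_i / q:
  layer 1 (coarse sand): t_1 = 4.92 × 0.30 / 0.07221 = 20.44 d
  layer 2 (weathered basalt): t_2 = 6.53 × 0.18 / 0.07221 = 16.28 d
Total t = Σ t_i = 36.72 days.

36.7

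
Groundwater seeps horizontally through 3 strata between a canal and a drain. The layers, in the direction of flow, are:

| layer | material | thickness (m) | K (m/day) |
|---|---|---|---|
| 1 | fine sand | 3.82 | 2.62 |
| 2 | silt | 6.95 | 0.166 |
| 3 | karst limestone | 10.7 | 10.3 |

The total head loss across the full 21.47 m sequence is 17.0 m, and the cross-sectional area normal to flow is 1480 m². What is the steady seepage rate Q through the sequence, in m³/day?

567

Flow is perpendicular to layering, so the layers act in series and the equivalent K is the thickness-weighted harmonic mean.
Total thickness L = 3.82 + 6.95 + 10.7 = 21.47 m.
Σ(b_i/K_i) = 3.82/2.62 + 6.95/0.166 + 10.7/10.3 = 44.36 d.
K_eq = L / Σ(b_i/K_i) = 21.47 / 44.36 = 0.4839 m/day.
Q = K_eq · A · (Δh/L) = 0.4839 × 1480 × (17.0/21.47) = 567.1 m³/day.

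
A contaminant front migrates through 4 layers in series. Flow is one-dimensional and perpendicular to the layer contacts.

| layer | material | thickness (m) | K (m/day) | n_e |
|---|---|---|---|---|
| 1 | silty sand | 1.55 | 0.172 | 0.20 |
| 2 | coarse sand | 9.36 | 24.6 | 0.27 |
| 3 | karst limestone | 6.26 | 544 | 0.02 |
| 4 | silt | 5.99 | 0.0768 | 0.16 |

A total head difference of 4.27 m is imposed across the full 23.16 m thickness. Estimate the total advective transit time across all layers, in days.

With flow normal to the layers, continuity requires the same specific discharge q through every layer.
Σ(b_i/K_i) = 1.55/0.172 + 9.36/24.6 + 6.26/544 + 5.99/0.0768 = 87.40 d.
q = Δh / Σ(b_i/K_i) = 4.27 / 87.40 = 0.04886 m/day.
In each layer the seepage velocity is v_i = q/n_i, so the layer transit time is t_i = b_i·n_i / q:
  layer 1 (silty sand): t_1 = 1.55 × 0.20 / 0.04886 = 6.345 d
  layer 2 (coarse sand): t_2 = 9.36 × 0.27 / 0.04886 = 51.73 d
  layer 3 (karst limestone): t_3 = 6.26 × 0.02 / 0.04886 = 2.563 d
  layer 4 (silt): t_4 = 5.99 × 0.16 / 0.04886 = 19.62 d
Total t = Σ t_i = 80.25 days.

80.3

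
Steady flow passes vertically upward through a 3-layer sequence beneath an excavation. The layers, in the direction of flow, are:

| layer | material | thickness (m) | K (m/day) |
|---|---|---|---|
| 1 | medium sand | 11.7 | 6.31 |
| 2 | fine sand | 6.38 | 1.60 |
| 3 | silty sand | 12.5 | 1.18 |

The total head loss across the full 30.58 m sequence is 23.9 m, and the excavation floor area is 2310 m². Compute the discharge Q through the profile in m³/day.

Flow is perpendicular to layering, so the layers act in series and the equivalent K is the thickness-weighted harmonic mean.
Total thickness L = 11.7 + 6.38 + 12.5 = 30.58 m.
Σ(b_i/K_i) = 11.7/6.31 + 6.38/1.60 + 12.5/1.18 = 16.43 d.
K_eq = L / Σ(b_i/K_i) = 30.58 / 16.43 = 1.861 m/day.
Q = K_eq · A · (Δh/L) = 1.861 × 2310 × (23.9/30.58) = 3359 m³/day.

3360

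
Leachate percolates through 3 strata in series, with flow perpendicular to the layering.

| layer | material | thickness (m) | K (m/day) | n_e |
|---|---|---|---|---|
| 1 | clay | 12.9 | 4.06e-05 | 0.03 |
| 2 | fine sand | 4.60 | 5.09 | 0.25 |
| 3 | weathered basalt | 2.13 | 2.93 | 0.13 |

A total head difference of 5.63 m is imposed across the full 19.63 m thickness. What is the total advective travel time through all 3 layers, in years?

With flow normal to the layers, continuity requires the same specific discharge q through every layer.
Σ(b_i/K_i) = 12.9/4.06e-05 + 4.60/5.09 + 2.13/2.93 = 3.177e+05 d.
q = Δh / Σ(b_i/K_i) = 5.63 / 3.177e+05 = 1.772e-05 m/day.
In each layer the seepage velocity is v_i = q/n_i, so the layer transit time is t_i = b_i·n_i / q:
  layer 1 (clay): t_1 = 12.9 × 0.03 / 1.772e-05 = 21841 d
  layer 2 (fine sand): t_2 = 4.60 × 0.25 / 1.772e-05 = 64902 d
  layer 3 (weathered basalt): t_3 = 2.13 × 0.13 / 1.772e-05 = 15627 d
Total t = Σ t_i = 1.024e+05 days = 280.3 years.

280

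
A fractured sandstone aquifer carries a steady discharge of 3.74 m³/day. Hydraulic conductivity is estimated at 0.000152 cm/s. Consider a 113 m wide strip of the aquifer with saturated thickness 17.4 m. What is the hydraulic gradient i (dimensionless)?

0.0145

Convert K: 0.000152 cm/s × 864 = 0.1313 m/day.
Cross-sectional area A = 113 × 17.4 = 1966 m².
From Q = K·A·i, i = Q / (K·A) = 3.74 / (0.1313 × 1966) = 0.01448.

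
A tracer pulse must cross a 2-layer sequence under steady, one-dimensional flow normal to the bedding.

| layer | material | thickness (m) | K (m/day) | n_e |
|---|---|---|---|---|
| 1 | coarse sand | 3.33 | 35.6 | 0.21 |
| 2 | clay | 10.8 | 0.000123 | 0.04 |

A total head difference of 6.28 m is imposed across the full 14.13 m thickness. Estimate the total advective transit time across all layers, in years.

43.3

With flow normal to the layers, continuity requires the same specific discharge q through every layer.
Σ(b_i/K_i) = 3.33/35.6 + 10.8/0.000123 = 87805 d.
q = Δh / Σ(b_i/K_i) = 6.28 / 87805 = 7.152e-05 m/day.
In each layer the seepage velocity is v_i = q/n_i, so the layer transit time is t_i = b_i·n_i / q:
  layer 1 (coarse sand): t_1 = 3.33 × 0.21 / 7.152e-05 = 9777 d
  layer 2 (clay): t_2 = 10.8 × 0.04 / 7.152e-05 = 6040 d
Total t = Σ t_i = 15817 days = 43.31 years.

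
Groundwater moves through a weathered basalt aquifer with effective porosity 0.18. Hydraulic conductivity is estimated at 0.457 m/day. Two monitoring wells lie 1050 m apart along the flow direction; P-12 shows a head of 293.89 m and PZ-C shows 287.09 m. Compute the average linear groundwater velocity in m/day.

Hydraulic gradient i = (293.89 − 287.09) / 1050 = 6.8 / 1050 = 0.006476.
Darcy flux q = K · i = 0.4570 × 0.006476 = 0.002960 m/day.
Seepage velocity v = q / n_e = 0.002960 / 0.18 = 0.01644 m/day.

0.0164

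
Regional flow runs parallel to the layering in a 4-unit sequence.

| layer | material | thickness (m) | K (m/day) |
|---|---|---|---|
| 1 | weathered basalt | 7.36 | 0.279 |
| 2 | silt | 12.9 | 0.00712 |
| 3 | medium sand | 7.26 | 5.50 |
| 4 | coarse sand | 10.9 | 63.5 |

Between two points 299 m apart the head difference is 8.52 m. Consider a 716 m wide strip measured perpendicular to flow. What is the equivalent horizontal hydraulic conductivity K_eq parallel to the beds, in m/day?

Flow is parallel to layering, so each bed carries its own Darcy discharge and the transmissivities add.
Σ(K_i·b_i) = 0.279×7.36 + 0.00712×12.9 + 5.50×7.26 + 63.5×10.9 = 734.2 m²/day.
Total thickness b = 38.42 m, so K_eq = Σ(K_i·b_i)/b = 19.11 m/day.

19.1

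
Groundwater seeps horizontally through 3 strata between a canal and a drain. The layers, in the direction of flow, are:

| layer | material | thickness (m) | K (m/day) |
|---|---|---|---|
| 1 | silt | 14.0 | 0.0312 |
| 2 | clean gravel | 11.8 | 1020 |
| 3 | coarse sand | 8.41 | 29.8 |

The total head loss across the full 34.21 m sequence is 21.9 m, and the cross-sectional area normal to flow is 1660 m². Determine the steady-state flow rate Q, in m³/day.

81.0

Flow is perpendicular to layering, so the layers act in series and the equivalent K is the thickness-weighted harmonic mean.
Total thickness L = 14.0 + 11.8 + 8.41 = 34.21 m.
Σ(b_i/K_i) = 14.0/0.0312 + 11.8/1020 + 8.41/29.8 = 449.0 d.
K_eq = L / Σ(b_i/K_i) = 34.21 / 449.0 = 0.07619 m/day.
Q = K_eq · A · (Δh/L) = 0.07619 × 1660 × (21.9/34.21) = 80.96 m³/day.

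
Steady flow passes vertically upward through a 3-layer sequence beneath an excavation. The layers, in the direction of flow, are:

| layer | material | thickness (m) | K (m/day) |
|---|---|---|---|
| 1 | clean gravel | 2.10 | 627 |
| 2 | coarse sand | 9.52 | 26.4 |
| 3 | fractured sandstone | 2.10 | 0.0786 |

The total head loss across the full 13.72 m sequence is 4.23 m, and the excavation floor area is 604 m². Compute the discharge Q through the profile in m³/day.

94.3

Flow is perpendicular to layering, so the layers act in series and the equivalent K is the thickness-weighted harmonic mean.
Total thickness L = 2.10 + 9.52 + 2.10 = 13.72 m.
Σ(b_i/K_i) = 2.10/627 + 9.52/26.4 + 2.10/0.0786 = 27.08 d.
K_eq = L / Σ(b_i/K_i) = 13.72 / 27.08 = 0.5066 m/day.
Q = K_eq · A · (Δh/L) = 0.5066 × 604 × (4.23/13.72) = 94.34 m³/day.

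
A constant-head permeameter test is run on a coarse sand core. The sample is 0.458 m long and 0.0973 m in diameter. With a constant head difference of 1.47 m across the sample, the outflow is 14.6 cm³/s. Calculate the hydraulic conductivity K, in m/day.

52.9

Cross-sectional area A = π·(d/2)² = π × (0.0973/2)² = 0.007436 m².
Convert discharge: 14.6 cm³/s = 1.460e-05 m³/s.
Darcy's law rearranged: K = Q·L / (A·Δh) = 1.460e-05 × 0.458 / (0.007436 × 1.47) = 0.0006118 m/s = 52.86 m/day.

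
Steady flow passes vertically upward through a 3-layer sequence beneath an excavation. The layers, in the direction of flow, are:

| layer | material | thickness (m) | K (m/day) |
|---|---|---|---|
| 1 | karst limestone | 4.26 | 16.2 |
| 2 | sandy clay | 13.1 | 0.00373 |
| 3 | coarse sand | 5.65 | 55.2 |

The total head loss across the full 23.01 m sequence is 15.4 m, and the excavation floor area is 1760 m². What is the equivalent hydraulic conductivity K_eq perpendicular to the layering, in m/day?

Flow is perpendicular to layering, so the layers act in series and the equivalent K is the thickness-weighted harmonic mean.
Total thickness L = 4.26 + 13.1 + 5.65 = 23.01 m.
Σ(b_i/K_i) = 4.26/16.2 + 13.1/0.00373 + 5.65/55.2 = 3512 d.
K_eq = L / Σ(b_i/K_i) = 23.01 / 3512 = 0.006551 m/day.

0.00655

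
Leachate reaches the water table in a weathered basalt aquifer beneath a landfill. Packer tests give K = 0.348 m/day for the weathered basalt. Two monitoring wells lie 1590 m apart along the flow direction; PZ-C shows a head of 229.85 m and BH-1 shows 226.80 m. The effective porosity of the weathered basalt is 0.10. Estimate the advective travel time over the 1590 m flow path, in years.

Hydraulic gradient i = (229.85 − 226.80) / 1590 = 3.05 / 1590 = 0.001918.
Darcy flux q = K · i = 0.3480 × 0.001918 = 0.0006675 m/day.
Seepage velocity v = q / n_e = 0.0006675 / 0.10 = 0.006675 m/day.
Travel time t = L / v = 1590 / 0.006675 = 2.382e+05 days = 652.1 years.

652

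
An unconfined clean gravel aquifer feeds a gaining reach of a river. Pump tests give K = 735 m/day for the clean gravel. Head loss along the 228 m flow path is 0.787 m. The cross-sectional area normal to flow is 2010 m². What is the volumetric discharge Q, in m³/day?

Hydraulic gradient i = Δh / L = 0.787 / 228 = 0.003452.
Darcy's law: Q = K · A · i = 735.0 × 2010 × 0.003452 = 5099 m³/day.

5100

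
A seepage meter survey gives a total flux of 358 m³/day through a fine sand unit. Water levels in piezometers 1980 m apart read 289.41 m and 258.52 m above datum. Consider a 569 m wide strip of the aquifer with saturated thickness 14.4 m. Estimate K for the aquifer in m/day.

2.80

Cross-sectional area A = 569 × 14.4 = 8194 m².
Hydraulic gradient i = (289.41 − 258.52) / 1980 = 30.89 / 1980 = 0.01560.
From Q = K·A·i, K = Q / (A·i) = 358 / (8194 × 0.01560) = 2.801 m/day.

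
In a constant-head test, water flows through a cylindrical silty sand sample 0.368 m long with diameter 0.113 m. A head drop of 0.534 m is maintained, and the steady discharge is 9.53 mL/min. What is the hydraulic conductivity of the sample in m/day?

Cross-sectional area A = π·(d/2)² = π × (0.113/2)² = 0.01003 m².
Convert discharge: 9.53 mL/min = 1.588e-07 m³/s.
Darcy's law rearranged: K = Q·L / (A·Δh) = 1.588e-07 × 0.368 / (0.01003 × 0.534) = 1.091e-05 m/s = 0.9430 m/day.

0.943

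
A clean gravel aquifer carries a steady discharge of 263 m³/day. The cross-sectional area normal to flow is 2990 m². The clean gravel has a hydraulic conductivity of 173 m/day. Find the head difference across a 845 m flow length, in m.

From Q = K·A·i, i = Q / (K·A) = 263 / (173.0 × 2990) = 0.0005084.
Head loss Δh = i · L = 0.0005084 × 845 = 0.4296 m.

0.430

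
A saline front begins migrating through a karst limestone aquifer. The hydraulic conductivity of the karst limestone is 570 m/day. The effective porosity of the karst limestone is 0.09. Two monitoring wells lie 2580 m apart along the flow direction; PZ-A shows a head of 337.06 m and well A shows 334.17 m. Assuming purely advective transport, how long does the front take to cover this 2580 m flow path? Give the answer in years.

0.996

Hydraulic gradient i = (337.06 − 334.17) / 2580 = 2.89 / 2580 = 0.001120.
Darcy flux q = K · i = 570.0 × 0.001120 = 0.6385 m/day.
Seepage velocity v = q / n_e = 0.6385 / 0.09 = 7.094 m/day.
Travel time t = L / v = 2580 / 7.094 = 363.7 days = 0.9957 years.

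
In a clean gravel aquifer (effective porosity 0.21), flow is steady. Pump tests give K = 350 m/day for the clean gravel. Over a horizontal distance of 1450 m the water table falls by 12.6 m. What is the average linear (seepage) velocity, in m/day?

14.5

Hydraulic gradient i = Δh / L = 12.6 / 1450 = 0.008690.
Darcy flux q = K · i = 350.0 × 0.008690 = 3.041 m/day.
Seepage velocity v = q / n_e = 3.041 / 0.21 = 14.48 m/day.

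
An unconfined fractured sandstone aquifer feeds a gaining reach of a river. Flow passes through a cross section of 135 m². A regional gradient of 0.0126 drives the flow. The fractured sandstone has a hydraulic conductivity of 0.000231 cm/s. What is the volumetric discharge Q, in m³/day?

Convert K: 0.000231 cm/s × 864 = 0.1996 m/day.
Hydraulic gradient i = 0.0126.
Darcy's law: Q = K · A · i = 0.1996 × 135.0 × 0.01260 = 0.3395 m³/day.

0.339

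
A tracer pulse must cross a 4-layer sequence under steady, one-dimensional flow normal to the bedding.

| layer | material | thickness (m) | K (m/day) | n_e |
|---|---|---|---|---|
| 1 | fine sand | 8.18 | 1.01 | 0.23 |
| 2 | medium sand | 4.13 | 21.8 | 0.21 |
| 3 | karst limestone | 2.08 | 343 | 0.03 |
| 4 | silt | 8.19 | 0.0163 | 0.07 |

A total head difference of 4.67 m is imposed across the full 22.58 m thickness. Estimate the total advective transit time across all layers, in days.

With flow normal to the layers, continuity requires the same specific discharge q through every layer.
Σ(b_i/K_i) = 8.18/1.01 + 4.13/21.8 + 2.08/343 + 8.19/0.0163 = 510.7 d.
q = Δh / Σ(b_i/K_i) = 4.67 / 510.7 = 0.009143 m/day.
In each layer the seepage velocity is v_i = q/n_i, so the layer transit time is t_i = b_i·n_i / q:
  layer 1 (fine sand): t_1 = 8.18 × 0.23 / 0.009143 = 205.8 d
  layer 2 (medium sand): t_2 = 4.13 × 0.21 / 0.009143 = 94.85 d
  layer 3 (karst limestone): t_3 = 2.08 × 0.03 / 0.009143 = 6.825 d
  layer 4 (silt): t_4 = 8.19 × 0.07 / 0.009143 = 62.70 d
Total t = Σ t_i = 370.1 days.

370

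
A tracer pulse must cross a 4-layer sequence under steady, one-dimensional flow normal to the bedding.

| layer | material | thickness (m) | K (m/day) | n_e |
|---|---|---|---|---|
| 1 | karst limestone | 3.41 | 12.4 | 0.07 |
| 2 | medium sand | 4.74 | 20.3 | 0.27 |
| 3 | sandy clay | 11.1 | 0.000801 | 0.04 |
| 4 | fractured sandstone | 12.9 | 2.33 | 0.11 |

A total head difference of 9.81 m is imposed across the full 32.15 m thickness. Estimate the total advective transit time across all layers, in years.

13.1

With flow normal to the layers, continuity requires the same specific discharge q through every layer.
Σ(b_i/K_i) = 3.41/12.4 + 4.74/20.3 + 11.1/0.000801 + 12.9/2.33 = 13864 d.
q = Δh / Σ(b_i/K_i) = 9.81 / 13864 = 0.0007076 m/day.
In each layer the seepage velocity is v_i = q/n_i, so the layer transit time is t_i = b_i·n_i / q:
  layer 1 (karst limestone): t_1 = 3.41 × 0.07 / 0.0007076 = 337.3 d
  layer 2 (medium sand): t_2 = 4.74 × 0.27 / 0.0007076 = 1809 d
  layer 3 (sandy clay): t_3 = 11.1 × 0.04 / 0.0007076 = 627.5 d
  layer 4 (fractured sandstone): t_4 = 12.9 × 0.11 / 0.0007076 = 2005 d
Total t = Σ t_i = 4779 days = 13.08 years.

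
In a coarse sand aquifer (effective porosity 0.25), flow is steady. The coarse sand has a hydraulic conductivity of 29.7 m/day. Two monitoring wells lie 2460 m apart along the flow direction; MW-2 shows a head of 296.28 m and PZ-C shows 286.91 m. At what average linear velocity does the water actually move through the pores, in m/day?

0.453

Hydraulic gradient i = (296.28 − 286.91) / 2460 = 9.37 / 2460 = 0.003809.
Darcy flux q = K · i = 29.70 × 0.003809 = 0.1131 m/day.
Seepage velocity v = q / n_e = 0.1131 / 0.25 = 0.4525 m/day.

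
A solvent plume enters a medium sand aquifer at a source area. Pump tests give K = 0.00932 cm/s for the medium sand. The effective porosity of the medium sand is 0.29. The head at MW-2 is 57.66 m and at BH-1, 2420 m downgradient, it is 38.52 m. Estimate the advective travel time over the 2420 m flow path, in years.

30.2

Convert K: 0.00932 cm/s × 864 = 8.052 m/day.
Hydraulic gradient i = (57.66 − 38.52) / 2420 = 19.14 / 2420 = 0.007909.
Darcy flux q = K · i = 8.052 × 0.007909 = 0.06369 m/day.
Seepage velocity v = q / n_e = 0.06369 / 0.29 = 0.2196 m/day.
Travel time t = L / v = 2420 / 0.2196 = 11019 days = 30.17 years.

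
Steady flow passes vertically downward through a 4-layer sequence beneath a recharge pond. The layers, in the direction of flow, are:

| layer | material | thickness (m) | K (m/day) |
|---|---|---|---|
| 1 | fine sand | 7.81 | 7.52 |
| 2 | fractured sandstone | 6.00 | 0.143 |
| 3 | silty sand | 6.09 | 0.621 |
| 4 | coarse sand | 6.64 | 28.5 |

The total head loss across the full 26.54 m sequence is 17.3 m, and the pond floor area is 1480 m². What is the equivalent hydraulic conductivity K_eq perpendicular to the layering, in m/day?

0.500

Flow is perpendicular to layering, so the layers act in series and the equivalent K is the thickness-weighted harmonic mean.
Total thickness L = 7.81 + 6.00 + 6.09 + 6.64 = 26.54 m.
Σ(b_i/K_i) = 7.81/7.52 + 6.00/0.143 + 6.09/0.621 + 6.64/28.5 = 53.04 d.
K_eq = L / Σ(b_i/K_i) = 26.54 / 53.04 = 0.5004 m/day.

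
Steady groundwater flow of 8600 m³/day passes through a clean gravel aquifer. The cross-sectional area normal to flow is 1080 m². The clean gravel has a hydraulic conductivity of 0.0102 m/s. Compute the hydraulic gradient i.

0.00904

Convert K: 0.0102 m/s × 86400 = 881.3 m/day.
From Q = K·A·i, i = Q / (K·A) = 8600 / (881.3 × 1080) = 0.009036.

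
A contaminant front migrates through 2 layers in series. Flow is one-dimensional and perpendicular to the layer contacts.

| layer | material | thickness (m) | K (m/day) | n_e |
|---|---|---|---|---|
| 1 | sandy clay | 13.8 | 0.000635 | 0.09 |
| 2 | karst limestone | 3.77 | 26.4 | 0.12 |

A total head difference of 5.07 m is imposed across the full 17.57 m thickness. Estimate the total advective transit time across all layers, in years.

With flow normal to the layers, continuity requires the same specific discharge q through every layer.
Σ(b_i/K_i) = 13.8/0.000635 + 3.77/26.4 = 21732 d.
q = Δh / Σ(b_i/K_i) = 5.07 / 21732 = 0.0002333 m/day.
In each layer the seepage velocity is v_i = q/n_i, so the layer transit time is t_i = b_i·n_i / q:
  layer 1 (sandy clay): t_1 = 13.8 × 0.09 / 0.0002333 = 5324 d
  layer 2 (karst limestone): t_2 = 3.77 × 0.12 / 0.0002333 = 1939 d
Total t = Σ t_i = 7263 days = 19.89 years.

19.9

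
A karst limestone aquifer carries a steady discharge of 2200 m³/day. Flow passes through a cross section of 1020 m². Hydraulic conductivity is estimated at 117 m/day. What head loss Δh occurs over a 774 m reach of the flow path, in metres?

From Q = K·A·i, i = Q / (K·A) = 2200 / (117.0 × 1020) = 0.01843.
Head loss Δh = i · L = 0.01843 × 774 = 14.27 m.

14.3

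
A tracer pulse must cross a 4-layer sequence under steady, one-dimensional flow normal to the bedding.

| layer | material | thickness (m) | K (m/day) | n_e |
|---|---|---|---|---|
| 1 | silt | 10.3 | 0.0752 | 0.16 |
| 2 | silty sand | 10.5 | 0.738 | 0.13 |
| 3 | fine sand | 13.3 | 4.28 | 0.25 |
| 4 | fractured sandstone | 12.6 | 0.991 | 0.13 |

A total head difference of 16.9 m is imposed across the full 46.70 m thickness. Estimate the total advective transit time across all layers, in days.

With flow normal to the layers, continuity requires the same specific discharge q through every layer.
Σ(b_i/K_i) = 10.3/0.0752 + 10.5/0.738 + 13.3/4.28 + 12.6/0.991 = 167.0 d.
q = Δh / Σ(b_i/K_i) = 16.9 / 167.0 = 0.1012 m/day.
In each layer the seepage velocity is v_i = q/n_i, so the layer transit time is t_i = b_i·n_i / q:
  layer 1 (silt): t_1 = 10.3 × 0.16 / 0.1012 = 16.29 d
  layer 2 (silty sand): t_2 = 10.5 × 0.13 / 0.1012 = 13.49 d
  layer 3 (fine sand): t_3 = 13.3 × 0.25 / 0.1012 = 32.86 d
  layer 4 (fractured sandstone): t_4 = 12.6 × 0.13 / 0.1012 = 16.19 d
Total t = Σ t_i = 78.82 days.

78.8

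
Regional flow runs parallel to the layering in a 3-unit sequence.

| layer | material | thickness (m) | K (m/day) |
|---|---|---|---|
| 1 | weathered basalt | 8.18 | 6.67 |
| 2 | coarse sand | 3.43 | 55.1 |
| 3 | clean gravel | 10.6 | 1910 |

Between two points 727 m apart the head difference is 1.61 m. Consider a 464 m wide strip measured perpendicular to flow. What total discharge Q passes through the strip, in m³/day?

21100

Flow is parallel to layering, so each bed carries its own Darcy discharge and the transmissivities add.
Σ(K_i·b_i) = 6.67×8.18 + 55.1×3.43 + 1910×10.6 = 20490 m²/day.
Hydraulic gradient i = Δh / L = 1.61 / 727 = 0.002215.
Q = Σ(K_i·b_i) · W · i = 20490 × 464 × 0.002215 = 21054 m³/day.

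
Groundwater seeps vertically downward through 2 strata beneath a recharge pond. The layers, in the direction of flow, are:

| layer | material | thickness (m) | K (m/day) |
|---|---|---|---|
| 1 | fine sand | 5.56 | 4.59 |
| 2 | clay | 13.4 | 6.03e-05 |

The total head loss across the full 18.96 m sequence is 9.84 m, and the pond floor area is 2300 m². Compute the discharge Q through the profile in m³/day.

Flow is perpendicular to layering, so the layers act in series and the equivalent K is the thickness-weighted harmonic mean.
Total thickness L = 5.56 + 13.4 = 18.96 m.
Σ(b_i/K_i) = 5.56/4.59 + 13.4/6.03e-05 = 2.222e+05 d.
K_eq = L / Σ(b_i/K_i) = 18.96 / 2.222e+05 = 8.532e-05 m/day.
Q = K_eq · A · (Δh/L) = 8.532e-05 × 2300 × (9.84/18.96) = 0.1018 m³/day.

0.102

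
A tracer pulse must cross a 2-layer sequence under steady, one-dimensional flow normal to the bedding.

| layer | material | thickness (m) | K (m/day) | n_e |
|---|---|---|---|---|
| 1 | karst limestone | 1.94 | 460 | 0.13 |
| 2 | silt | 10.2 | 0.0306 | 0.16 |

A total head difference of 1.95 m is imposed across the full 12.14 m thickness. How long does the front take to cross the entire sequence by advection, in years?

0.882

With flow normal to the layers, continuity requires the same specific discharge q through every layer.
Σ(b_i/K_i) = 1.94/460 + 10.2/0.0306 = 333.3 d.
q = Δh / Σ(b_i/K_i) = 1.95 / 333.3 = 0.005850 m/day.
In each layer the seepage velocity is v_i = q/n_i, so the layer transit time is t_i = b_i·n_i / q:
  layer 1 (karst limestone): t_1 = 1.94 × 0.13 / 0.005850 = 43.11 d
  layer 2 (silt): t_2 = 10.2 × 0.16 / 0.005850 = 279.0 d
Total t = Σ t_i = 322.1 days = 0.8818 years.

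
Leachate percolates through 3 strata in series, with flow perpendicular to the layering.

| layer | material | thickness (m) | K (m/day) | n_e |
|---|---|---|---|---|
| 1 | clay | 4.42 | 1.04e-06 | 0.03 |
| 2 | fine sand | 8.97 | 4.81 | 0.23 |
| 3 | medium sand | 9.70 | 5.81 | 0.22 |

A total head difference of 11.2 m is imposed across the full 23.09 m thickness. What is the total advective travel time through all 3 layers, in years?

4500

With flow normal to the layers, continuity requires the same specific discharge q through every layer.
Σ(b_i/K_i) = 4.42/1.04e-06 + 8.97/4.81 + 9.70/5.81 = 4.250e+06 d.
q = Δh / Σ(b_i/K_i) = 11.2 / 4.250e+06 = 2.635e-06 m/day.
In each layer the seepage velocity is v_i = q/n_i, so the layer transit time is t_i = b_i·n_i / q:
  layer 1 (clay): t_1 = 4.42 × 0.03 / 2.635e-06 = 50317 d
  layer 2 (fine sand): t_2 = 8.97 × 0.23 / 2.635e-06 = 7.829e+05 d
  layer 3 (medium sand): t_3 = 9.70 × 0.22 / 2.635e-06 = 8.098e+05 d
Total t = Σ t_i = 1.643e+06 days = 4498 years.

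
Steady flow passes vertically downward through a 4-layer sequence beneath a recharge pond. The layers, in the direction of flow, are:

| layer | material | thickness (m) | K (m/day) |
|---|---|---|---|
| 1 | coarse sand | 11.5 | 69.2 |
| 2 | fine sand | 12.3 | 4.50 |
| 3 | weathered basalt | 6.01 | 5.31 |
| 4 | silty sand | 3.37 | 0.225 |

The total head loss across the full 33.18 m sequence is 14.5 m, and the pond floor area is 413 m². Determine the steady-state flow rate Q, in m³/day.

315

Flow is perpendicular to layering, so the layers act in series and the equivalent K is the thickness-weighted harmonic mean.
Total thickness L = 11.5 + 12.3 + 6.01 + 3.37 = 33.18 m.
Σ(b_i/K_i) = 11.5/69.2 + 12.3/4.50 + 6.01/5.31 + 3.37/0.225 = 19.01 d.
K_eq = L / Σ(b_i/K_i) = 33.18 / 19.01 = 1.745 m/day.
Q = K_eq · A · (Δh/L) = 1.745 × 413 × (14.5/33.18) = 315.0 m³/day.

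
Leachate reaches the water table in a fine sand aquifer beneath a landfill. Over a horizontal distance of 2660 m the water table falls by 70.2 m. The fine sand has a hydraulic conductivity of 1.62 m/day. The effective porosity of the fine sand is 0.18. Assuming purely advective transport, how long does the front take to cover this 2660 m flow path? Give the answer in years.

30.7

Hydraulic gradient i = Δh / L = 70.2 / 2660 = 0.02639.
Darcy flux q = K · i = 1.620 × 0.02639 = 0.04275 m/day.
Seepage velocity v = q / n_e = 0.04275 / 0.18 = 0.2375 m/day.
Travel time t = L / v = 2660 / 0.2375 = 11199 days = 30.66 years.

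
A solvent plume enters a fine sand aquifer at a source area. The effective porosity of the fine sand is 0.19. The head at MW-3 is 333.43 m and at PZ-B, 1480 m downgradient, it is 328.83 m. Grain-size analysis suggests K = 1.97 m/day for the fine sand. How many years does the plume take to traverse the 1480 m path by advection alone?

126

Hydraulic gradient i = (333.43 − 328.83) / 1480 = 4.6 / 1480 = 0.003108.
Darcy flux q = K · i = 1.970 × 0.003108 = 0.006123 m/day.
Seepage velocity v = q / n_e = 0.006123 / 0.19 = 0.03223 m/day.
Travel time t = L / v = 1480 / 0.03223 = 45925 days = 125.7 years.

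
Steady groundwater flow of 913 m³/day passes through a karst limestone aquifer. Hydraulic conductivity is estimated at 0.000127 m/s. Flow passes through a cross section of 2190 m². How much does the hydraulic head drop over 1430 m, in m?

Convert K: 0.000127 m/s × 86400 = 10.97 m/day.
From Q = K·A·i, i = Q / (K·A) = 913 / (10.97 × 2190) = 0.03799.
Head loss Δh = i · L = 0.03799 × 1430 = 54.33 m.

54.3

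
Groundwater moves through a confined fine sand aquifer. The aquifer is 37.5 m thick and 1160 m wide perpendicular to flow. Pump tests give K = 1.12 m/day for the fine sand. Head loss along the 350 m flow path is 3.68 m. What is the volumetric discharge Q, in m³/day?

Cross-sectional area A = 1160 × 37.5 = 43500 m².
Hydraulic gradient i = Δh / L = 3.68 / 350 = 0.01051.
Darcy's law: Q = K · A · i = 1.120 × 43500 × 0.01051 = 512.3 m³/day.

512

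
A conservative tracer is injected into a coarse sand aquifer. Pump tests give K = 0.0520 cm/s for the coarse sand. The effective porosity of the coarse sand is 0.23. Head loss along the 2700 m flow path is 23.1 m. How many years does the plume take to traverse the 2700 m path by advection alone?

4.42

Convert K: 0.0520 cm/s × 864 = 44.93 m/day.
Hydraulic gradient i = Δh / L = 23.1 / 2700 = 0.008556.
Darcy flux q = K · i = 44.93 × 0.008556 = 0.3844 m/day.
Seepage velocity v = q / n_e = 0.3844 / 0.23 = 1.671 m/day.
Travel time t = L / v = 2700 / 1.671 = 1616 days = 4.423 years.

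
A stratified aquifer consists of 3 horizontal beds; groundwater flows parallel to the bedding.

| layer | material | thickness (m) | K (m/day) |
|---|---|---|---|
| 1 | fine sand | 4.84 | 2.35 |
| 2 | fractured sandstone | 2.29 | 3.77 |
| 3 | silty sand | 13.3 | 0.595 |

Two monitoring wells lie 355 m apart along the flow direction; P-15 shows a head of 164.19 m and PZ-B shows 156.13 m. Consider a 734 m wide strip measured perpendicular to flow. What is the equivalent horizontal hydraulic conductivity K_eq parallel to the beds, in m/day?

Flow is parallel to layering, so each bed carries its own Darcy discharge and the transmissivities add.
Σ(K_i·b_i) = 2.35×4.84 + 3.77×2.29 + 0.595×13.3 = 27.92 m²/day.
Total thickness b = 20.43 m, so K_eq = Σ(K_i·b_i)/b = 1.367 m/day.

1.37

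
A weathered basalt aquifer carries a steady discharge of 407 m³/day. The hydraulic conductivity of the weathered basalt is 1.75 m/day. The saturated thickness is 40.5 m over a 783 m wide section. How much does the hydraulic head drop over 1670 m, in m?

12.2

Cross-sectional area A = 783 × 40.5 = 31712 m².
From Q = K·A·i, i = Q / (K·A) = 407 / (1.750 × 31712) = 0.007334.
Head loss Δh = i · L = 0.007334 × 1670 = 12.25 m.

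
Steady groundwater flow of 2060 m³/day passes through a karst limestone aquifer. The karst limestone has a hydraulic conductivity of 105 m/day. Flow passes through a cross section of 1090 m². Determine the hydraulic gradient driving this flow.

0.0180

From Q = K·A·i, i = Q / (K·A) = 2060 / (105.0 × 1090) = 0.01800.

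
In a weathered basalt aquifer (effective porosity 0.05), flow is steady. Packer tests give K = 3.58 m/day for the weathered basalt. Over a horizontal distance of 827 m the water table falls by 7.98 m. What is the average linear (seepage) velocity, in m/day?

0.691

Hydraulic gradient i = Δh / L = 7.98 / 827 = 0.009649.
Darcy flux q = K · i = 3.580 × 0.009649 = 0.03454 m/day.
Seepage velocity v = q / n_e = 0.03454 / 0.05 = 0.6909 m/day.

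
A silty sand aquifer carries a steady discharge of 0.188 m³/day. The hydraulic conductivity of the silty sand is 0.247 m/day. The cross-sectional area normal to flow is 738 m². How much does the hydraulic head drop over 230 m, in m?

0.237

From Q = K·A·i, i = Q / (K·A) = 0.188 / (0.2470 × 738.0) = 0.001031.
Head loss Δh = i · L = 0.001031 × 230 = 0.2372 m.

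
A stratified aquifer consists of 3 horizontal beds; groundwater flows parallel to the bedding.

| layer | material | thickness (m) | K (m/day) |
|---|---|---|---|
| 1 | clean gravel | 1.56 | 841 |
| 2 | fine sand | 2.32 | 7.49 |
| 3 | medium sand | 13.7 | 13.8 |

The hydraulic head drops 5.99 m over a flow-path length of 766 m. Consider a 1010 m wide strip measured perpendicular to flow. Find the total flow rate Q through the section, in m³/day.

Flow is parallel to layering, so each bed carries its own Darcy discharge and the transmissivities add.
Σ(K_i·b_i) = 841×1.56 + 7.49×2.32 + 13.8×13.7 = 1518 m²/day.
Hydraulic gradient i = Δh / L = 5.99 / 766 = 0.007820.
Q = Σ(K_i·b_i) · W · i = 1518 × 1010 × 0.007820 = 11992 m³/day.

12000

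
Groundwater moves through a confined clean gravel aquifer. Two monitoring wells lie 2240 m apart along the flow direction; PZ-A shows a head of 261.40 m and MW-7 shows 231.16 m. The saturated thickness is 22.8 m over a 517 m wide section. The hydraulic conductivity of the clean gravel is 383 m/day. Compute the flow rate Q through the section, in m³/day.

Cross-sectional area A = 517 × 22.8 = 11788 m².
Hydraulic gradient i = (261.40 − 231.16) / 2240 = 30.24 / 2240 = 0.01350.
Darcy's law: Q = K · A · i = 383.0 × 11788 × 0.01350 = 60948 m³/day.

60900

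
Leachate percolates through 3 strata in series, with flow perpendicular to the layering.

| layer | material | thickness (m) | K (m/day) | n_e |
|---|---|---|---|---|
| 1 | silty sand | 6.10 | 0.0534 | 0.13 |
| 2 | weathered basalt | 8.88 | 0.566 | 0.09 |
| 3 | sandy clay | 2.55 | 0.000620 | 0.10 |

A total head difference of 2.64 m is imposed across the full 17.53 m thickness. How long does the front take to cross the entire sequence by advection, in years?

With flow normal to the layers, continuity requires the same specific discharge q through every layer.
Σ(b_i/K_i) = 6.10/0.0534 + 8.88/0.566 + 2.55/0.000620 = 4243 d.
q = Δh / Σ(b_i/K_i) = 2.64 / 4243 = 0.0006222 m/day.
In each layer the seepage velocity is v_i = q/n_i, so the layer transit time is t_i = b_i·n_i / q:
  layer 1 (silty sand): t_1 = 6.10 × 0.13 / 0.0006222 = 1274 d
  layer 2 (weathered basalt): t_2 = 8.88 × 0.09 / 0.0006222 = 1284 d
  layer 3 (sandy clay): t_3 = 2.55 × 0.10 / 0.0006222 = 409.8 d
Total t = Σ t_i = 2969 days = 8.128 years.

8.13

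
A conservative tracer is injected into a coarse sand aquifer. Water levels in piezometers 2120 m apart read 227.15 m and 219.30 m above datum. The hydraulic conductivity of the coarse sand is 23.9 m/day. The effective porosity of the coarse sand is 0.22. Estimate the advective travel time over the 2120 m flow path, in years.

Hydraulic gradient i = (227.15 − 219.30) / 2120 = 7.85 / 2120 = 0.003703.
Darcy flux q = K · i = 23.90 × 0.003703 = 0.08850 m/day.
Seepage velocity v = q / n_e = 0.08850 / 0.22 = 0.4023 m/day.
Travel time t = L / v = 2120 / 0.4023 = 5270 days = 14.43 years.

14.4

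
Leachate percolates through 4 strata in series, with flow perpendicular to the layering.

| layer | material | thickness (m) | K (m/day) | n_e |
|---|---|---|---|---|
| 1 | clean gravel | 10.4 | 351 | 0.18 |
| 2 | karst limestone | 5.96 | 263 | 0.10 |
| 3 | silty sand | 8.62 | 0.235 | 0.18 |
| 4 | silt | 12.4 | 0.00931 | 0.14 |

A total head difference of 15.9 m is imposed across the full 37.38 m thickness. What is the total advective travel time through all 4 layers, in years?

With flow normal to the layers, continuity requires the same specific discharge q through every layer.
Σ(b_i/K_i) = 10.4/351 + 5.96/263 + 8.62/0.235 + 12.4/0.00931 = 1369 d.
q = Δh / Σ(b_i/K_i) = 15.9 / 1369 = 0.01162 m/day.
In each layer the seepage velocity is v_i = q/n_i, so the layer transit time is t_i = b_i·n_i / q:
  layer 1 (clean gravel): t_1 = 10.4 × 0.18 / 0.01162 = 161.1 d
  layer 2 (karst limestone): t_2 = 5.96 × 0.10 / 0.01162 = 51.30 d
  layer 3 (silty sand): t_3 = 8.62 × 0.18 / 0.01162 = 133.6 d
  layer 4 (silt): t_4 = 12.4 × 0.14 / 0.01162 = 149.4 d
Total t = Σ t_i = 495.4 days = 1.356 years.

1.36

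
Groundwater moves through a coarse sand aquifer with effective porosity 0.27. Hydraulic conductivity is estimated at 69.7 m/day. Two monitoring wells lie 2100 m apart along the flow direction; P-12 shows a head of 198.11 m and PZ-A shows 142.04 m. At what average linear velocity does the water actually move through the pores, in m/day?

6.89

Hydraulic gradient i = (198.11 − 142.04) / 2100 = 56.07 / 2100 = 0.02670.
Darcy flux q = K · i = 69.70 × 0.02670 = 1.861 m/day.
Seepage velocity v = q / n_e = 1.861 / 0.27 = 6.893 m/day.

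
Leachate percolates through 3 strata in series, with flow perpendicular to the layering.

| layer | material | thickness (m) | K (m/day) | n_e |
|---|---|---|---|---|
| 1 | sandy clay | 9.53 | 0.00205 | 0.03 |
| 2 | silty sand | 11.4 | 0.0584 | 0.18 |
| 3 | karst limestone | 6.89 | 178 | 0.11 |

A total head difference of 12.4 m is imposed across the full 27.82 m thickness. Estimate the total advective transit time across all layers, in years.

With flow normal to the layers, continuity requires the same specific discharge q through every layer.
Σ(b_i/K_i) = 9.53/0.00205 + 11.4/0.0584 + 6.89/178 = 4844 d.
q = Δh / Σ(b_i/K_i) = 12.4 / 4844 = 0.002560 m/day.
In each layer the seepage velocity is v_i = q/n_i, so the layer transit time is t_i = b_i·n_i / q:
  layer 1 (sandy clay): t_1 = 9.53 × 0.03 / 0.002560 = 111.7 d
  layer 2 (silty sand): t_2 = 11.4 × 0.18 / 0.002560 = 801.6 d
  layer 3 (karst limestone): t_3 = 6.89 × 0.11 / 0.002560 = 296.1 d
Total t = Σ t_i = 1209 days = 3.311 years.

3.31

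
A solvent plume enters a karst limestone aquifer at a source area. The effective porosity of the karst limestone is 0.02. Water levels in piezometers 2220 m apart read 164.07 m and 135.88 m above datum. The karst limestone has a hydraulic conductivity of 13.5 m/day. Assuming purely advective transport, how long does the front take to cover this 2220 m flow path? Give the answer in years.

Hydraulic gradient i = (164.07 − 135.88) / 2220 = 28.19 / 2220 = 0.01270.
Darcy flux q = K · i = 13.50 × 0.01270 = 0.1714 m/day.
Seepage velocity v = q / n_e = 0.1714 / 0.02 = 8.571 m/day.
Travel time t = L / v = 2220 / 8.571 = 259.0 days = 0.7091 years.

0.709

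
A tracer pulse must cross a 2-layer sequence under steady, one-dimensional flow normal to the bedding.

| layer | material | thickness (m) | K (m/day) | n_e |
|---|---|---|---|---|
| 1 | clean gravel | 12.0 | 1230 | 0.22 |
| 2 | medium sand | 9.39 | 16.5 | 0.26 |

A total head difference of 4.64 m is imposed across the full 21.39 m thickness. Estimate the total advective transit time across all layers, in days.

0.634

With flow normal to the layers, continuity requires the same specific discharge q through every layer.
Σ(b_i/K_i) = 12.0/1230 + 9.39/16.5 = 0.5788 d.
q = Δh / Σ(b_i/K_i) = 4.64 / 0.5788 = 8.016 m/day.
In each layer the seepage velocity is v_i = q/n_i, so the layer transit time is t_i = b_i·n_i / q:
  layer 1 (clean gravel): t_1 = 12.0 × 0.22 / 8.016 = 0.3293 d
  layer 2 (medium sand): t_2 = 9.39 × 0.26 / 8.016 = 0.3046 d
Total t = Σ t_i = 0.6339 days.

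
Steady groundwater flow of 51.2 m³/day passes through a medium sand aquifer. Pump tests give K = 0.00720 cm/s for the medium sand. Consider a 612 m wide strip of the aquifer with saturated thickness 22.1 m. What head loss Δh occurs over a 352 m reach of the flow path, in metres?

Convert K: 0.00720 cm/s × 864 = 6.221 m/day.
Cross-sectional area A = 612 × 22.1 = 13525 m².
From Q = K·A·i, i = Q / (K·A) = 51.2 / (6.221 × 13525) = 0.0006085.
Head loss Δh = i · L = 0.0006085 × 352 = 0.2142 m.

0.214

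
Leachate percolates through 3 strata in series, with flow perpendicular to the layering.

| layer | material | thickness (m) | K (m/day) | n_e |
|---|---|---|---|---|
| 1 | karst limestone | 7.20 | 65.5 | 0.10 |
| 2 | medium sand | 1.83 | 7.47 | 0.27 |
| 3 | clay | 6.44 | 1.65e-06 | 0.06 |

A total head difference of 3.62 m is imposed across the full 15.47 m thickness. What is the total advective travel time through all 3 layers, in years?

4720

With flow normal to the layers, continuity requires the same specific discharge q through every layer.
Σ(b_i/K_i) = 7.20/65.5 + 1.83/7.47 + 6.44/1.65e-06 = 3.903e+06 d.
q = Δh / Σ(b_i/K_i) = 3.62 / 3.903e+06 = 9.275e-07 m/day.
In each layer the seepage velocity is v_i = q/n_i, so the layer transit time is t_i = b_i·n_i / q:
  layer 1 (karst limestone): t_1 = 7.20 × 0.10 / 9.275e-07 = 7.763e+05 d
  layer 2 (medium sand): t_2 = 1.83 × 0.27 / 9.275e-07 = 5.327e+05 d
  layer 3 (clay): t_3 = 6.44 × 0.06 / 9.275e-07 = 4.166e+05 d
Total t = Σ t_i = 1.726e+06 days = 4725 years.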